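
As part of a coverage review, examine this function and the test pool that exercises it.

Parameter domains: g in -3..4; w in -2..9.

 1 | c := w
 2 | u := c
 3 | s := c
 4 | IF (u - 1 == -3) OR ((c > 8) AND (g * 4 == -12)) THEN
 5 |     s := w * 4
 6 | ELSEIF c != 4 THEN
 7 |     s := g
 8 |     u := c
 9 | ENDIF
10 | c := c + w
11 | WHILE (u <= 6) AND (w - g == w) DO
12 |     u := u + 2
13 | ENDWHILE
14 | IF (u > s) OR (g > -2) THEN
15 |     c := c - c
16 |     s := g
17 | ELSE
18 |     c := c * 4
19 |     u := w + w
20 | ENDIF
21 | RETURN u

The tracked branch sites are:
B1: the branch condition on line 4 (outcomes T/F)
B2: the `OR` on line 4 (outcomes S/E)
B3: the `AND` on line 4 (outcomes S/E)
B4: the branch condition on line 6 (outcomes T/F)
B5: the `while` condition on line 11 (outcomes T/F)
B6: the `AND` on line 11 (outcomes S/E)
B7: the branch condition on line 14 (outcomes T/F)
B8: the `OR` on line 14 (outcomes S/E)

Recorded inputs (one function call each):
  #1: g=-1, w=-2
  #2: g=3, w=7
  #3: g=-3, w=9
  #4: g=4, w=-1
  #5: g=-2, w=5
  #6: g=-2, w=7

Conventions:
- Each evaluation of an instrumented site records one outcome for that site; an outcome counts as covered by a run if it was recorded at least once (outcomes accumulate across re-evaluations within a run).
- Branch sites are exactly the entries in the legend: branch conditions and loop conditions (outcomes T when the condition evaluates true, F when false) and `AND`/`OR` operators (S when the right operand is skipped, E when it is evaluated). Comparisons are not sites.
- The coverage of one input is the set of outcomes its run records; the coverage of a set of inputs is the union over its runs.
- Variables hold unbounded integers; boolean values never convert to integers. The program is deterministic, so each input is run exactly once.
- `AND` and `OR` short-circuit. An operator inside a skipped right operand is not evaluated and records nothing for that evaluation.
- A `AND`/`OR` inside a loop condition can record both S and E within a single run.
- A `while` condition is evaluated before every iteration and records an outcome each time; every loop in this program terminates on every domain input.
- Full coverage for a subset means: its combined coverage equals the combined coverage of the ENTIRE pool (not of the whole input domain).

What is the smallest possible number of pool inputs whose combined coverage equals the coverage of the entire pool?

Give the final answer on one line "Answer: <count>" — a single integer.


run #1 (g=-1, w=-2) records B1=T, B2=S, B5=F, B6=E, B7=T, B8=S
run #2 (g=3, w=7) records B1=F, B2=E, B3=S, B4=T, B5=F, B6=S, B7=T, B8=S
run #3 (g=-3, w=9) records B1=T, B2=E, B3=E, B5=F, B6=S, B7=F, B8=E
run #4 (g=4, w=-1) records B1=F, B2=E, B3=S, B4=T, B5=F, B6=E, B7=T, B8=E
run #5 (g=-2, w=5) records B1=F, B2=E, B3=S, B4=T, B5=F, B6=E, B7=T, B8=S
run #6 (g=-2, w=7) records B1=F, B2=E, B3=S, B4=T, B5=F, B6=S, B7=T, B8=S
union over all inputs: B1=T, B1=F, B2=S, B2=E, B3=S, B3=E, B4=T, B5=F, B6=S, B6=E, B7=T, B7=F, B8=S, B8=E (14 outcomes)
size 1 is not enough: best union over all size-1 subsets is 8/14
size 2 is not enough: best union over all size-2 subsets is 13/14
at size 3, {1, 2, 3} reaches all 14 outcomes; every lexicographically earlier size-3 subset fails
Answer: 3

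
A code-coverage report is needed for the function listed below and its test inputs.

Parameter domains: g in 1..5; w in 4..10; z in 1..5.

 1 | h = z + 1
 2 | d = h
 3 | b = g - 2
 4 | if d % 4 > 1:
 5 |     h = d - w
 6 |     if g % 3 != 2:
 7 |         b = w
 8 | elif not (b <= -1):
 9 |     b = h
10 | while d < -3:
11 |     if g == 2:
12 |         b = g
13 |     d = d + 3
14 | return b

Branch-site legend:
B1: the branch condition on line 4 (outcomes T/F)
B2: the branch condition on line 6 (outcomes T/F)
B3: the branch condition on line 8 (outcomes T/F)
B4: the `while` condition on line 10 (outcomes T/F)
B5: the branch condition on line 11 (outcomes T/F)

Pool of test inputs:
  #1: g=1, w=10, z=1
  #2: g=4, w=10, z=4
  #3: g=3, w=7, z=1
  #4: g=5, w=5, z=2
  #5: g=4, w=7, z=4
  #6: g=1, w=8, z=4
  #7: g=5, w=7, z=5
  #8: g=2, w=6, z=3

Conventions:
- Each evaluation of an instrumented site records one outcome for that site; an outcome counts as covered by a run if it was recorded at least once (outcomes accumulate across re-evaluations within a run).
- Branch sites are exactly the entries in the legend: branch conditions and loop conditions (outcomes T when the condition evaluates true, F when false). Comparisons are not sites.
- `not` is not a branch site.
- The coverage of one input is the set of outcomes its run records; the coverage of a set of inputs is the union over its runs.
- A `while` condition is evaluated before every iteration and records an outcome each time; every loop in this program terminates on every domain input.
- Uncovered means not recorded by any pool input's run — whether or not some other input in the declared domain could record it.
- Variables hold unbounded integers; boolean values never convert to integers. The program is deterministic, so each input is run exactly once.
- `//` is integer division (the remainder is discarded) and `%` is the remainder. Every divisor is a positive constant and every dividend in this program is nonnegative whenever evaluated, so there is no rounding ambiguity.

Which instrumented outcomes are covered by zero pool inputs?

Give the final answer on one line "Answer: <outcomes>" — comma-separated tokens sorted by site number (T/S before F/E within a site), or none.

test 1 (g=1, w=10, z=1) fires B1->T, B2->T, B4->F; hits B1=T, B2=T, B4=F
test 2 (g=4, w=10, z=4) fires B1->F, B3->T, B4->F; hits B1=F, B3=T, B4=F
test 3 (g=3, w=7, z=1) fires B1->T, B2->T, B4->F; hits B1=T, B2=T, B4=F
test 4 (g=5, w=5, z=2) fires B1->T, B2->F, B4->F; hits B1=T, B2=F, B4=F
test 5 (g=4, w=7, z=4) fires B1->F, B3->T, B4->F; hits B1=F, B3=T, B4=F
test 6 (g=1, w=8, z=4) fires B1->F, B3->F, B4->F; hits B1=F, B3=F, B4=F
test 7 (g=5, w=7, z=5) fires B1->T, B2->F, B4->F; hits B1=T, B2=F, B4=F
test 8 (g=2, w=6, z=3) fires B1->F, B3->T, B4->F; hits B1=F, B3=T, B4=F
union over the pool: B1=T, B1=F, B2=T, B2=F, B3=T, B3=F, B4=F
uncovered (3 of 10): B4=T, B5=T, B5=F

Answer: B4=T, B5=T, B5=F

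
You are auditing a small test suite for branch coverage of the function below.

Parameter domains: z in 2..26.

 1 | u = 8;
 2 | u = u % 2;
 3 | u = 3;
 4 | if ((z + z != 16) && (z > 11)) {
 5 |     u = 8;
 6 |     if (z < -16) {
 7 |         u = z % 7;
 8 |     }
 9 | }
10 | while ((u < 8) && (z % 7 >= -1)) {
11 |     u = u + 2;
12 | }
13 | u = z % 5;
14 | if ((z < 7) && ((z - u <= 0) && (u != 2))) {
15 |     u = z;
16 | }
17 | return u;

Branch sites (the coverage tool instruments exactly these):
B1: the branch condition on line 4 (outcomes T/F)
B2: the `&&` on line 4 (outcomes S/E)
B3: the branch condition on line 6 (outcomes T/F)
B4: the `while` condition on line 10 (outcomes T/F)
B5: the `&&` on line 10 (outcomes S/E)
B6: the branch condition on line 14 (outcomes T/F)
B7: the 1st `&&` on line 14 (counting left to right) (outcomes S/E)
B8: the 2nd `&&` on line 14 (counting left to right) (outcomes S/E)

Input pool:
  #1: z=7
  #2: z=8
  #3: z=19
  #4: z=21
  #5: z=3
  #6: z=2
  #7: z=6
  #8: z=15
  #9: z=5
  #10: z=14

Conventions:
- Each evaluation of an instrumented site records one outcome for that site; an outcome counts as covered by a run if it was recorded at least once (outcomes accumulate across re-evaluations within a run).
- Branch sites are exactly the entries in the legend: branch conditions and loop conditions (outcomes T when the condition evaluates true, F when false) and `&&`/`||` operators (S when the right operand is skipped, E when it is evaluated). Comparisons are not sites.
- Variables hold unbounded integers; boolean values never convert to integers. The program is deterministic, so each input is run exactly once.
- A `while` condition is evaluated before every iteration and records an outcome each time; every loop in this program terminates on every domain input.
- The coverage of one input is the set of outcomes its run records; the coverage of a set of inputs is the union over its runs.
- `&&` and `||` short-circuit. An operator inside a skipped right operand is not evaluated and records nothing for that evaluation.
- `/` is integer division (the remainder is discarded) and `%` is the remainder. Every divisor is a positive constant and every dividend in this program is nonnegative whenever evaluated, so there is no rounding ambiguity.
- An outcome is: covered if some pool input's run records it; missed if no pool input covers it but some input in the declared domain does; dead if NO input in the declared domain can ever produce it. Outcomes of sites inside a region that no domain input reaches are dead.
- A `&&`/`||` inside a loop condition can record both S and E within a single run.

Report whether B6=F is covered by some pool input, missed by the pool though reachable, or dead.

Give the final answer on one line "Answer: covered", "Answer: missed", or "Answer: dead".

B6=F is recorded by pool input(s) 1, 2, 3, 4, 6, 7, 8, 9, 10 -> covered

Answer: covered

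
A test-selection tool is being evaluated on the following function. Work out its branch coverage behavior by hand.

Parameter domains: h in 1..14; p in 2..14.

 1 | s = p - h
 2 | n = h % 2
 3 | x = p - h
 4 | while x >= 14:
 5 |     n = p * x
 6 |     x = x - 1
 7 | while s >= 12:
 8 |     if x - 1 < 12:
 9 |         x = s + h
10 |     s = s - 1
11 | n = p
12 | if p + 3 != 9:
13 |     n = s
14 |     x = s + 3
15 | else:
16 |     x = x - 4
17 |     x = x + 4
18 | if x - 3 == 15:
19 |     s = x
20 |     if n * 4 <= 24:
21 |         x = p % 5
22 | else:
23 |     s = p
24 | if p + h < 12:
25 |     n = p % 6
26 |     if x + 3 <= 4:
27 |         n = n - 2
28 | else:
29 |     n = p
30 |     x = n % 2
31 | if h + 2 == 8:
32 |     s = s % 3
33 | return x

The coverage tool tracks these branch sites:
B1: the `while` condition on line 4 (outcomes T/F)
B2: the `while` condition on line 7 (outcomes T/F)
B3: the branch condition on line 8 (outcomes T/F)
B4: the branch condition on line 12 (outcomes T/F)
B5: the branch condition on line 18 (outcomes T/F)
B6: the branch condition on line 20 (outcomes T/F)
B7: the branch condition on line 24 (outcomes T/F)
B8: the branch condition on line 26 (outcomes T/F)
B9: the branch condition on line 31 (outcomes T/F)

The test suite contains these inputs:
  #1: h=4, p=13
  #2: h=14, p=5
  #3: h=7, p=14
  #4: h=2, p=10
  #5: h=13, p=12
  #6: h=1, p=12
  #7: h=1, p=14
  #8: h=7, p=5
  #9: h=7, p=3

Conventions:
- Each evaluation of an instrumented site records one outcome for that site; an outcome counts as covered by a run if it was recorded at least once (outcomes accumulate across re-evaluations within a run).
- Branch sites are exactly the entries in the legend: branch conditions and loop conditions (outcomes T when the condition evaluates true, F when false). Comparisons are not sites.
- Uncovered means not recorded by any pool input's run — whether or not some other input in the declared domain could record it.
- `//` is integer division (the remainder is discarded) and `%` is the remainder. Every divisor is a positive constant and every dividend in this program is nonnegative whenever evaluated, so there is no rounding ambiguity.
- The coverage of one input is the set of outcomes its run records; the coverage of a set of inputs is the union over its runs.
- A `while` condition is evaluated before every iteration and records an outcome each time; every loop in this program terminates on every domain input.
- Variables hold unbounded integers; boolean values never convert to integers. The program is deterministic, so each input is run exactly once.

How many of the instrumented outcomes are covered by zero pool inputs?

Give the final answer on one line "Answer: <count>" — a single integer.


#1 (h=4, p=13) -> B1->F, B2->F, B4->T, B5->F, B7->F, B9->F; covered: B1=F, B2=F, B4=T, B5=F, B7=F, B9=F
#2 (h=14, p=5) -> B1->F, B2->F, B4->T, B5->F, B7->F, B9->F; covered: B1=F, B2=F, B4=T, B5=F, B7=F, B9=F
#3 (h=7, p=14) -> B1->F, B2->F, B4->T, B5->F, B7->F, B9->F; covered: B1=F, B2=F, B4=T, B5=F, B7=F, B9=F
#4 (h=2, p=10) -> B1->F, B2->F, B4->T, B5->F, B7->F, B9->F; covered: B1=F, B2=F, B4=T, B5=F, B7=F, B9=F
#5 (h=13, p=12) -> B1->F, B2->F, B4->T, B5->F, B7->F, B9->F; covered: B1=F, B2=F, B4=T, B5=F, B7=F, B9=F
#6 (h=1, p=12) -> B1->F, B2->F, B4->T, B5->F, B7->F, B9->F; covered: B1=F, B2=F, B4=T, B5=F, B7=F, B9=F
#7 (h=1, p=14) -> B1->F, B2->T, B3->F, B2->T, B3->F, B2->F, B4->T, B5->F, B7->F, B9->F; covered: B1=F, B2=T, B2=F, B3=F, B4=T, B5=F, B7=F, B9=F
#8 (h=7, p=5) -> B1->F, B2->F, B4->T, B5->F, B7->F, B9->F; covered: B1=F, B2=F, B4=T, B5=F, B7=F, B9=F
#9 (h=7, p=3) -> B1->F, B2->F, B4->T, B5->F, B7->T, B8->T, B9->F; covered: B1=F, B2=F, B4=T, B5=F, B7=T, B8=T, B9=F
union over the pool: B1=F, B2=T, B2=F, B3=F, B4=T, B5=F, B7=T, B7=F, B8=T, B9=F
uncovered (8 of 18): B1=T, B3=T, B4=F, B5=T, B6=T, B6=F, B8=F, B9=T
Answer: 8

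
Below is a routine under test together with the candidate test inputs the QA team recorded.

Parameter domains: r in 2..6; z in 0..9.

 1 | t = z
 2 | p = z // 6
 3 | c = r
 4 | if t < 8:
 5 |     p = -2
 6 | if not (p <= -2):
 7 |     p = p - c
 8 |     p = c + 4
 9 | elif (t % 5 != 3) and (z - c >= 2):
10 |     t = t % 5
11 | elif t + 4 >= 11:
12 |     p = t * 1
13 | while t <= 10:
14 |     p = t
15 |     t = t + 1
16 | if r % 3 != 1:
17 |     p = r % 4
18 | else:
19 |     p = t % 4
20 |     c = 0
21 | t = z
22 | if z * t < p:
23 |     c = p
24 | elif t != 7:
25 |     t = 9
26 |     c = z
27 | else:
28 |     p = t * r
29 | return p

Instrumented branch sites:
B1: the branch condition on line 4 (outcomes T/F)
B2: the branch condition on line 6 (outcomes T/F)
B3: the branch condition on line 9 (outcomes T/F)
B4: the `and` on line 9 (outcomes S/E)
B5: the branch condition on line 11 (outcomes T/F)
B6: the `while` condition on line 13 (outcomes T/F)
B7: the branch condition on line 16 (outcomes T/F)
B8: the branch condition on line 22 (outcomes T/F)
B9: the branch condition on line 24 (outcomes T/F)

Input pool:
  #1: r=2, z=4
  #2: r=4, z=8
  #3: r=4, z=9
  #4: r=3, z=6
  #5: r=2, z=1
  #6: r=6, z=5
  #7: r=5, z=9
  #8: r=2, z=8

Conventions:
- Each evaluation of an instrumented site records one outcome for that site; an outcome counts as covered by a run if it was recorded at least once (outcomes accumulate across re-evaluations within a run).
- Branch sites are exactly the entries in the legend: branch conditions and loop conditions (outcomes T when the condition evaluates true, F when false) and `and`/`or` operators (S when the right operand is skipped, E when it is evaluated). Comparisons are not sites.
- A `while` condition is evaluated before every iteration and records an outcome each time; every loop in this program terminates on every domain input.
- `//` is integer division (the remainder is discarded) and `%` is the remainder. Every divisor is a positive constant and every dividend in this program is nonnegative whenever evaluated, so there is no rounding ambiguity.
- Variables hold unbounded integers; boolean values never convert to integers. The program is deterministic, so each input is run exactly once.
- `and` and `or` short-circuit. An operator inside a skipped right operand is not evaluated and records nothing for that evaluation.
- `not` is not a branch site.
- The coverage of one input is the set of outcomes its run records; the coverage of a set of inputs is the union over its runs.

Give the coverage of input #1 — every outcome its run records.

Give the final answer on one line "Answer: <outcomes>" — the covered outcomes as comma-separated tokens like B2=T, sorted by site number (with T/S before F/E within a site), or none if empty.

Running input #1 (r=2, z=4), event by event:
  B1->T, B2->F, B4->E, B3->T, B6->T, B6->T, B6->T, B6->T, B6->T, B6->T
  B6->T, B6->F, B7->T, B8->F, B9->T
collecting distinct outcomes: B1=T, B2=F, B3=T, B4=E, B6=T, B6=F, B7=T, B8=F, B9=T

Answer: B1=T, B2=F, B3=T, B4=E, B6=T, B6=F, B7=T, B8=F, B9=T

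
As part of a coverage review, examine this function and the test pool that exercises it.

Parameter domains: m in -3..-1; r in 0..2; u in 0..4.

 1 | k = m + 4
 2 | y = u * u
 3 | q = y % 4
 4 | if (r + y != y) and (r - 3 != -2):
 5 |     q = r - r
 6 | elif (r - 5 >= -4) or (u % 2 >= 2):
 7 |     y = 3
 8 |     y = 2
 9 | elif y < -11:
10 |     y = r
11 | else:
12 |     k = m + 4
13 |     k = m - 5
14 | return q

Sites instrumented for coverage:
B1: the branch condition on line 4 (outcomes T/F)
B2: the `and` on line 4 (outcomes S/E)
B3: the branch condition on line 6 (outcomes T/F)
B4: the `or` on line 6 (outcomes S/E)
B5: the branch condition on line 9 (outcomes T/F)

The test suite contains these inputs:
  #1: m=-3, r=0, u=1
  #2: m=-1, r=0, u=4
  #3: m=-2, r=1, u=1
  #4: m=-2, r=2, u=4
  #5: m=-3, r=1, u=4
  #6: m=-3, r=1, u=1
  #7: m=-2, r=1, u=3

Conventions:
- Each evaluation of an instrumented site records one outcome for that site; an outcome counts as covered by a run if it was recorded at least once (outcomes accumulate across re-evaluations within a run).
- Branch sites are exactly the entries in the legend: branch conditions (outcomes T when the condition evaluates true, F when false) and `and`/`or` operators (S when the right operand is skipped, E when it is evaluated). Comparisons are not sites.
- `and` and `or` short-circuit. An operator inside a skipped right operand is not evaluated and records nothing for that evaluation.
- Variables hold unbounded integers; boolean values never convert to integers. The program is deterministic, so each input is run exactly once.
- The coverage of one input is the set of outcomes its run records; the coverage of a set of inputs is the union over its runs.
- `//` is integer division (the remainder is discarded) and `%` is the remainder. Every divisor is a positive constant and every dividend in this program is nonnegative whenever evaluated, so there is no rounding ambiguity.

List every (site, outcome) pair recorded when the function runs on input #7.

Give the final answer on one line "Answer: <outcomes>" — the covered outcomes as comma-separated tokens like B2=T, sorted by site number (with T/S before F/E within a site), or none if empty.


Simulating input #7 (m=-2, r=1, u=3) step by step:
  B2->E, B1->F, B4->S, B3->T
collecting distinct outcomes: B1=F, B2=E, B3=T, B4=S
Answer: B1=F, B2=E, B3=T, B4=S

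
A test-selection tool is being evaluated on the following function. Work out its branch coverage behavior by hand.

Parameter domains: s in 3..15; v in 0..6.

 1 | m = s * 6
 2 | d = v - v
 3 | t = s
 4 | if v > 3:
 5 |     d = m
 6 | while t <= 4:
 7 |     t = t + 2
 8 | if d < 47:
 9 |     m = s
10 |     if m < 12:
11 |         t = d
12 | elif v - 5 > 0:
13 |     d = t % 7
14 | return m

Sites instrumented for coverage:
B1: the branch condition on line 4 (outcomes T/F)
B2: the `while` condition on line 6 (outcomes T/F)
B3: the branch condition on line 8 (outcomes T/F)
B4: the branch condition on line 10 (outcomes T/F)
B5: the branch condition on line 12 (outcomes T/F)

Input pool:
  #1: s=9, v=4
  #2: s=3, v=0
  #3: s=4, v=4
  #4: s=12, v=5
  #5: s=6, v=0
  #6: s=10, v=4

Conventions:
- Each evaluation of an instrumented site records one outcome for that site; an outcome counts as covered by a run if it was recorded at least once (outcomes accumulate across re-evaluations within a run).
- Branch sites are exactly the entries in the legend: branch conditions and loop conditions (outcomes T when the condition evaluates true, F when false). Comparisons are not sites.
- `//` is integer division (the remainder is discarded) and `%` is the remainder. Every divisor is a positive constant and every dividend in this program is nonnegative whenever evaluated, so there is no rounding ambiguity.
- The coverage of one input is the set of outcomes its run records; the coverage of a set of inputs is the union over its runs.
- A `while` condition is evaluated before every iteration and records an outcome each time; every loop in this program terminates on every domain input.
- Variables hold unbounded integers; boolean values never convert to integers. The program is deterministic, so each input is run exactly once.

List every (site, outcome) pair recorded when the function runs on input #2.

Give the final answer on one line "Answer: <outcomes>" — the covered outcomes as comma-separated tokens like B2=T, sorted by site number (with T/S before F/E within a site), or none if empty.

Event log for input #2 (s=3, v=0):
  B1->F, B2->T, B2->F, B3->T, B4->T
deduplicating events, the covered set is: B1=F, B2=T, B2=F, B3=T, B4=T

Answer: B1=F, B2=T, B2=F, B3=T, B4=T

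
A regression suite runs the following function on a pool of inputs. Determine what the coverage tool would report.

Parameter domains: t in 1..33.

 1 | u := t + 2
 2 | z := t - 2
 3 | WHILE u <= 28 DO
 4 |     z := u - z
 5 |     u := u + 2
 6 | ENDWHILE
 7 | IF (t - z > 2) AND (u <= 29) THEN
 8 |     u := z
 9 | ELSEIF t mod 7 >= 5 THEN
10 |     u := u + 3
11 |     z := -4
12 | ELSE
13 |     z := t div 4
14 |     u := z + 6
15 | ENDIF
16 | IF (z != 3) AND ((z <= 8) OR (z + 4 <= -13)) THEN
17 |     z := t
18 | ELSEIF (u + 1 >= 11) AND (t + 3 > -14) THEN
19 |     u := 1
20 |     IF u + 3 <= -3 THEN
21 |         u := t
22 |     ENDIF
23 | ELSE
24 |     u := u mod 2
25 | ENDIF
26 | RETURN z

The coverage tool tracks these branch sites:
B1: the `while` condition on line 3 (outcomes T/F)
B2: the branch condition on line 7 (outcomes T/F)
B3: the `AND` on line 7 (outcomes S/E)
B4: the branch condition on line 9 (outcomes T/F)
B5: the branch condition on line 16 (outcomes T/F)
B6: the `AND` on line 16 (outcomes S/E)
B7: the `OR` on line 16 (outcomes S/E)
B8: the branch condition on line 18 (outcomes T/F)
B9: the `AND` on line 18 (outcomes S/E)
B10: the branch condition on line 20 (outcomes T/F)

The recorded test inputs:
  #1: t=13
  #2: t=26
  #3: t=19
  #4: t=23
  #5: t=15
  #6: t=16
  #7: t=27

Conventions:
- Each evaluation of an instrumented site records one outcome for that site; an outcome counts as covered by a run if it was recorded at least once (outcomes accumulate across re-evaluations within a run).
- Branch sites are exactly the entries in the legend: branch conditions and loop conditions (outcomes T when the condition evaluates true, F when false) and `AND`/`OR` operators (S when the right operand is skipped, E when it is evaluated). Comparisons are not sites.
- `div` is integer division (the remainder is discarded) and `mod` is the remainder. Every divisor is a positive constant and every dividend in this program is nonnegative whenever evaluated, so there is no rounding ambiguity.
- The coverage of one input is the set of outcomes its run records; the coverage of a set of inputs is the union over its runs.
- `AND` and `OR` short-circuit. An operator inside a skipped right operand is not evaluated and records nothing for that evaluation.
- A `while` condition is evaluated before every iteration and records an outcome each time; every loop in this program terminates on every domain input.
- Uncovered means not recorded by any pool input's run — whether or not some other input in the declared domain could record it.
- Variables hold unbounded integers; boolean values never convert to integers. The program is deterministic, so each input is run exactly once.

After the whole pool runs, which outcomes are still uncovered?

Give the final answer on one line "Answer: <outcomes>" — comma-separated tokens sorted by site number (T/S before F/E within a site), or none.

#1 (t=13) -> B1->T, B1->T, B1->T, B1->T, B1->T, B1->T, B1->T, B1->F, B3->E, B2->T, B6->E, B7->E, B5->F, B9->E, ...; covered: B1=T, B1=F, B2=T, B3=E, B5=F, B6=E, B7=E, B8=T, B9=E, B10=F
#2 (t=26) -> B1->T, B1->F, B3->E, B2->F, B4->T, B6->E, B7->S, B5->T; covered: B1=T, B1=F, B2=F, B3=E, B4=T, B5=T, B6=E, B7=S
#3 (t=19) -> B1->T, B1->T, B1->T, B1->T, B1->F, B3->S, B2->F, B4->T, B6->E, B7->S, B5->T; covered: B1=T, B1=F, B2=F, B3=S, B4=T, B5=T, B6=E, B7=S
#4 (t=23) -> B1->T, B1->T, B1->F, B3->S, B2->F, B4->F, B6->E, B7->S, B5->T; covered: B1=T, B1=F, B2=F, B3=S, B4=F, B5=T, B6=E, B7=S
#5 (t=15) -> B1->T, B1->T, B1->T, B1->T, B1->T, B1->T, B1->F, B3->S, B2->F, B4->F, B6->S, B5->F, B9->S, B8->F; covered: B1=T, B1=F, B2=F, B3=S, B4=F, B5=F, B6=S, B8=F, B9=S
#6 (t=16) -> B1->T, B1->T, B1->T, B1->T, B1->T, B1->T, B1->F, B3->S, B2->F, B4->F, B6->E, B7->S, B5->T; covered: B1=T, B1=F, B2=F, B3=S, B4=F, B5=T, B6=E, B7=S
#7 (t=27) -> B1->F, B3->S, B2->F, B4->T, B6->E, B7->S, B5->T; covered: B1=F, B2=F, B3=S, B4=T, B5=T, B6=E, B7=S
union over the pool: B1=T, B1=F, B2=T, B2=F, B3=S, B3=E, B4=T, B4=F, B5=T, B5=F, B6=S, B6=E, B7=S, B7=E, B8=T, B8=F, B9=S, B9=E, B10=F
uncovered (1 of 20): B10=T

Answer: B10=T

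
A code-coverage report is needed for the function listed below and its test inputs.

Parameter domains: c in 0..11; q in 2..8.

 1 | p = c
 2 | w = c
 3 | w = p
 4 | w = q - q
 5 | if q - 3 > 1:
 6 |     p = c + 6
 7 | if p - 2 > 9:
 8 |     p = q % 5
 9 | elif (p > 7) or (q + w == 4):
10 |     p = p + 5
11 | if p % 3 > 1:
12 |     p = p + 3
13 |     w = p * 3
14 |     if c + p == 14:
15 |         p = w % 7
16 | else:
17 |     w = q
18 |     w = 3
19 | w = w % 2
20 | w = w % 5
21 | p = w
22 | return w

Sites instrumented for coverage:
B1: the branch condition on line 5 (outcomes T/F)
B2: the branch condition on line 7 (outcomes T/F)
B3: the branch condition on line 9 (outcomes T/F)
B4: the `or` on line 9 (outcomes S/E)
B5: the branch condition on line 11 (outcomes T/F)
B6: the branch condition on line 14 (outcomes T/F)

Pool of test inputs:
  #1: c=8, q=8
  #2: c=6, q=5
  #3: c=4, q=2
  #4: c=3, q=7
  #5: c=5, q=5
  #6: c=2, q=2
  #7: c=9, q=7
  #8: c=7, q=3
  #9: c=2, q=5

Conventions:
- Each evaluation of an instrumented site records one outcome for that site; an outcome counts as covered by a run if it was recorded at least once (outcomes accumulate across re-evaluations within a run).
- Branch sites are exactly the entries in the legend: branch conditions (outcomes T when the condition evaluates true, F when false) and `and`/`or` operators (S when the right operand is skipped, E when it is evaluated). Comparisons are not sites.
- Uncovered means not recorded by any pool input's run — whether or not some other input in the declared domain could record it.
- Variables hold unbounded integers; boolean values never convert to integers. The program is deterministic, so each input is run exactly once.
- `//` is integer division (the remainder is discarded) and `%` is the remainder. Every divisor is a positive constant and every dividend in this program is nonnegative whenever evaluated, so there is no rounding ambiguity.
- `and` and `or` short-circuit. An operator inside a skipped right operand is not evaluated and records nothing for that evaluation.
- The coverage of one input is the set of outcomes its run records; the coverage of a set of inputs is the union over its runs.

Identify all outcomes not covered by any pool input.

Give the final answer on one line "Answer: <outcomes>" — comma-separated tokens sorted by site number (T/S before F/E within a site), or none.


input #1, c=8, q=8: events B1->T, B2->T, B5->F; outcomes B1=T, B2=T, B5=F
input #2, c=6, q=5: events B1->T, B2->T, B5->F; outcomes B1=T, B2=T, B5=F
input #3, c=4, q=2: events B1->F, B2->F, B4->E, B3->F, B5->F; outcomes B1=F, B2=F, B3=F, B4=E, B5=F
input #4, c=3, q=7: events B1->T, B2->F, B4->S, B3->T, B5->T, B6->F; outcomes B1=T, B2=F, B3=T, B4=S, B5=T, B6=F
input #5, c=5, q=5: events B1->T, B2->F, B4->S, B3->T, B5->F; outcomes B1=T, B2=F, B3=T, B4=S, B5=F
input #6, c=2, q=2: events B1->F, B2->F, B4->E, B3->F, B5->T, B6->F; outcomes B1=F, B2=F, B3=F, B4=E, B5=T, B6=F
input #7, c=9, q=7: events B1->T, B2->T, B5->T, B6->T; outcomes B1=T, B2=T, B5=T, B6=T
input #8, c=7, q=3: events B1->F, B2->F, B4->E, B3->F, B5->F; outcomes B1=F, B2=F, B3=F, B4=E, B5=F
input #9, c=2, q=5: events B1->T, B2->F, B4->S, B3->T, B5->F; outcomes B1=T, B2=F, B3=T, B4=S, B5=F
union over the pool: B1=T, B1=F, B2=T, B2=F, B3=T, B3=F, B4=S, B4=E, B5=T, B5=F, B6=T, B6=F
uncovered (0 of 12): none
Answer: none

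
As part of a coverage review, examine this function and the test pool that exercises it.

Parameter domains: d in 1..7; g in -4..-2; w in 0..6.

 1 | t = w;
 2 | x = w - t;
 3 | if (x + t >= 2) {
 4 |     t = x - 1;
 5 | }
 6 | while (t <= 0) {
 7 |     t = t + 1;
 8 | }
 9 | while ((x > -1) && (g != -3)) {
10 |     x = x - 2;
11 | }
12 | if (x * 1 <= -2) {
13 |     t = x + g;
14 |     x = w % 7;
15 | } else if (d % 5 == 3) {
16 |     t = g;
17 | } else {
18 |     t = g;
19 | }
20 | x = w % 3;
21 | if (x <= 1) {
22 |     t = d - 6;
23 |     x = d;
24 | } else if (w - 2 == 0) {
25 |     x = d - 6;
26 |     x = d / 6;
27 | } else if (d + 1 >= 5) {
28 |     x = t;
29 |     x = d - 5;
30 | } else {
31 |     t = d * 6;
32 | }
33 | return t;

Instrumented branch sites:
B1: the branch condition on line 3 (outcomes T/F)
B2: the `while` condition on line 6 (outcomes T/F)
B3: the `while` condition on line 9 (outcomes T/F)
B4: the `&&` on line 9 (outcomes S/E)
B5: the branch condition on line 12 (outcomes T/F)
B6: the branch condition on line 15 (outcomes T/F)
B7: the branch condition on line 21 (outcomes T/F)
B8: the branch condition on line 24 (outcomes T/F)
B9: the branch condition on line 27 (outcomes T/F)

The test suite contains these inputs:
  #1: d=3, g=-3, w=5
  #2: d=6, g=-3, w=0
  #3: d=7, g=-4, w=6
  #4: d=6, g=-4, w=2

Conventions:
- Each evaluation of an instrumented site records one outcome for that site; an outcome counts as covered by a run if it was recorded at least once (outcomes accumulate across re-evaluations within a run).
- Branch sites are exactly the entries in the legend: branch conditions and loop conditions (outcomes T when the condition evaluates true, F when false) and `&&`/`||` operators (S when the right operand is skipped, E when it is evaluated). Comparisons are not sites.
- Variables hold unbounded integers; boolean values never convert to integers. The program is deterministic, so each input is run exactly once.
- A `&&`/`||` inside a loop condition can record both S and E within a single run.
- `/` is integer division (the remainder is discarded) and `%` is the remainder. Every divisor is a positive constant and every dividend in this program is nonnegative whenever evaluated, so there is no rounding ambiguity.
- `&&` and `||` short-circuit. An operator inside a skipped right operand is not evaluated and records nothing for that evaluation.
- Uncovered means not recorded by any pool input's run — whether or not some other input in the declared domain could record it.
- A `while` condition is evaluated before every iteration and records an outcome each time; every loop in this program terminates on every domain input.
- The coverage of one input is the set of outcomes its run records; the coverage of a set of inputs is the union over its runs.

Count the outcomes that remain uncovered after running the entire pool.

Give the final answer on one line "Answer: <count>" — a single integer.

test 1 (d=3, g=-3, w=5) fires B1->T, B2->T, B2->T, B2->F, B4->E, B3->F, B5->F, B6->T, B7->F, B8->F, B9->F; hits B1=T, B2=T, B2=F, B3=F, B4=E, B5=F, B6=T, B7=F, B8=F, B9=F
test 2 (d=6, g=-3, w=0) fires B1->F, B2->T, B2->F, B4->E, B3->F, B5->F, B6->F, B7->T; hits B1=F, B2=T, B2=F, B3=F, B4=E, B5=F, B6=F, B7=T
test 3 (d=7, g=-4, w=6) fires B1->T, B2->T, B2->T, B2->F, B4->E, B3->T, B4->S, B3->F, B5->T, B7->T; hits B1=T, B2=T, B2=F, B3=T, B3=F, B4=S, B4=E, B5=T, B7=T
test 4 (d=6, g=-4, w=2) fires B1->T, B2->T, B2->T, B2->F, B4->E, B3->T, B4->S, B3->F, B5->T, B7->F, B8->T; hits B1=T, B2=T, B2=F, B3=T, B3=F, B4=S, B4=E, B5=T, B7=F, B8=T
union over the pool: B1=T, B1=F, B2=T, B2=F, B3=T, B3=F, B4=S, B4=E, B5=T, B5=F, B6=T, B6=F, B7=T, B7=F, B8=T, B8=F, B9=F
uncovered (1 of 18): B9=T

Answer: 1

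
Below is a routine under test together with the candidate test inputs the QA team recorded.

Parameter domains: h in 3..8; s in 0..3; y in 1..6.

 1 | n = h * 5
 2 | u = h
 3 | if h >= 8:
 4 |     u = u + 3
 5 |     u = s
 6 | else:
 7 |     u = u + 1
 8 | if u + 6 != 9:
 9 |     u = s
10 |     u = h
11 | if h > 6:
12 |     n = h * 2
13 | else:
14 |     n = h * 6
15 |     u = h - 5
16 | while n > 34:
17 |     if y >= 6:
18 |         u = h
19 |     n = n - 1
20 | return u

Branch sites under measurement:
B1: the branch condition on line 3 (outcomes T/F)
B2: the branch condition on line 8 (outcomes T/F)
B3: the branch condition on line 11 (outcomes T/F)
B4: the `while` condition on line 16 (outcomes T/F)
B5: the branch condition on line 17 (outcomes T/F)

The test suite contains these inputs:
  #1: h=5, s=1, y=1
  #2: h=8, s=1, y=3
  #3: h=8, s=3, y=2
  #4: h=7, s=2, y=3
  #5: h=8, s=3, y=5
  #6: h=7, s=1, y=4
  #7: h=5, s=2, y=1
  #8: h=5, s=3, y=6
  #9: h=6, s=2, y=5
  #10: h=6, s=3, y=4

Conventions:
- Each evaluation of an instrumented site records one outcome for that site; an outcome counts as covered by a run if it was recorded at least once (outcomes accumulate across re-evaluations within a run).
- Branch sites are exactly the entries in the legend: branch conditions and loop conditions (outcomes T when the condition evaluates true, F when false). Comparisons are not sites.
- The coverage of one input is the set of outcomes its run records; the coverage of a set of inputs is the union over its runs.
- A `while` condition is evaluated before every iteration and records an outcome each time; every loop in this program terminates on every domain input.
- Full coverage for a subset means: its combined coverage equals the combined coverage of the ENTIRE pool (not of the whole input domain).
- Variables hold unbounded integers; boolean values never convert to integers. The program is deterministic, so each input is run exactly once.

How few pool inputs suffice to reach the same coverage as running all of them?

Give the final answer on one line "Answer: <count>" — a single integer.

input #1 (h=5, s=1, y=1): events B1->F, B2->T, B3->F, B4->F; covers B1=F, B2=T, B3=F, B4=F
input #2 (h=8, s=1, y=3): events B1->T, B2->T, B3->T, B4->F; covers B1=T, B2=T, B3=T, B4=F
input #3 (h=8, s=3, y=2): events B1->T, B2->F, B3->T, B4->F; covers B1=T, B2=F, B3=T, B4=F
input #4 (h=7, s=2, y=3): events B1->F, B2->T, B3->T, B4->F; covers B1=F, B2=T, B3=T, B4=F
input #5 (h=8, s=3, y=5): events B1->T, B2->F, B3->T, B4->F; covers B1=T, B2=F, B3=T, B4=F
input #6 (h=7, s=1, y=4): events B1->F, B2->T, B3->T, B4->F; covers B1=F, B2=T, B3=T, B4=F
input #7 (h=5, s=2, y=1): events B1->F, B2->T, B3->F, B4->F; covers B1=F, B2=T, B3=F, B4=F
input #8 (h=5, s=3, y=6): events B1->F, B2->T, B3->F, B4->F; covers B1=F, B2=T, B3=F, B4=F
input #9 (h=6, s=2, y=5): events B1->F, B2->T, B3->F, B4->T, B5->F, B4->T, B5->F, B4->F; covers B1=F, B2=T, B3=F, B4=T, B4=F, B5=F
input #10 (h=6, s=3, y=4): events B1->F, B2->T, B3->F, B4->T, B5->F, B4->T, B5->F, B4->F; covers B1=F, B2=T, B3=F, B4=T, B4=F, B5=F
the full pool covers 9 outcomes: B1=T, B1=F, B2=T, B2=F, B3=T, B3=F, B4=T, B4=F, B5=F
checked all size-1 subsets: none covers 9 outcomes (max 6/9)
inputs {3, 9} (size 2) cover everything; no size-2 subset with a lexicographically smaller index list covers all 9

Answer: 2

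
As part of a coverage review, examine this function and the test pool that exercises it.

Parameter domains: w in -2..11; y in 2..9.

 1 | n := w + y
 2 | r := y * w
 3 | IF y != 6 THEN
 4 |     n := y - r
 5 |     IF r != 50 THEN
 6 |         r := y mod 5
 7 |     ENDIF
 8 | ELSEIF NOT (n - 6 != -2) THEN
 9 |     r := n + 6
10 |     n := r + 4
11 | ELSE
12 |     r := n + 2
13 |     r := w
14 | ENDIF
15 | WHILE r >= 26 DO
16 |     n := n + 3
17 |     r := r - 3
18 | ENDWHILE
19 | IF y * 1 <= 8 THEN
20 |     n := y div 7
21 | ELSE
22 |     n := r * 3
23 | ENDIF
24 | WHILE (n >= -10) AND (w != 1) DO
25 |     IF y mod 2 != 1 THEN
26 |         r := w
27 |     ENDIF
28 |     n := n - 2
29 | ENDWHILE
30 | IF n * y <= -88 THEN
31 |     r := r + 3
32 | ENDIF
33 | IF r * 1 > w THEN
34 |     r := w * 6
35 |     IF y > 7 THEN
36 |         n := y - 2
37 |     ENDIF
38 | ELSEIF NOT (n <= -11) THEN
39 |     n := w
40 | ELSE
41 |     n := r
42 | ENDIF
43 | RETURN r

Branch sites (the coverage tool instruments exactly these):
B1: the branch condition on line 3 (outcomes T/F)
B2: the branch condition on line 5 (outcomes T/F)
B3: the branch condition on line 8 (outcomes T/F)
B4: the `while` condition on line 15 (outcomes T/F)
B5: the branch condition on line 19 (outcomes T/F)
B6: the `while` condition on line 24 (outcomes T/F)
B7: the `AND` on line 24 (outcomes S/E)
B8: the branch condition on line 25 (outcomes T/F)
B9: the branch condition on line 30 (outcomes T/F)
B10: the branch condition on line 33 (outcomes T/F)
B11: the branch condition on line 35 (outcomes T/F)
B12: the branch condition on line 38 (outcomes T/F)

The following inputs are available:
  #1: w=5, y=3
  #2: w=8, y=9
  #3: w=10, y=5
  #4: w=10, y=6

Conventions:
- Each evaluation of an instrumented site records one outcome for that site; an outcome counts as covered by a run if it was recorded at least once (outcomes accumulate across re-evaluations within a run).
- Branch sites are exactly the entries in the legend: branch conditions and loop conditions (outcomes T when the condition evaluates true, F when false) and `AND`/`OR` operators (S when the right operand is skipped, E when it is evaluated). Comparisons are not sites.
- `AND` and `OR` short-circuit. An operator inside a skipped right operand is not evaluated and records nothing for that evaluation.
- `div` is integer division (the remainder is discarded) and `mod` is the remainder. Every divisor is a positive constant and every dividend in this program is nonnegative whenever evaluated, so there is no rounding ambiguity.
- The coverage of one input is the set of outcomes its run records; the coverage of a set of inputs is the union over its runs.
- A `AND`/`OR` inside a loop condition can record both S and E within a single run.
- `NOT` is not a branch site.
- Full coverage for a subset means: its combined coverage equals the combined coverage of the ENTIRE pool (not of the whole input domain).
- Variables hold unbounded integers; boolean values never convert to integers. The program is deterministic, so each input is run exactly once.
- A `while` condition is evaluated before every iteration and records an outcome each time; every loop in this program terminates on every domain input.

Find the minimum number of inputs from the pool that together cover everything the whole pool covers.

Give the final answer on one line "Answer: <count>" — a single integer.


test 1 (w=5, y=3) fires B1->T, B2->T, B4->F, B5->T, B7->E, B6->T, B8->F, B7->E, B6->T, B8->F, B7->E, B6->T, B8->F, B7->E, ...; hits B1=T, B2=T, B4=F, B5=T, B6=T, B6=F, B7=S, B7=E, B8=F, B9=F, B10=F, B12=F
test 2 (w=8, y=9) fires B1->T, B2->T, B4->F, B5->F, B7->E, B6->T, B8->F, B7->E, B6->T, B8->F, B7->E, B6->T, B8->F, B7->E, ...; hits B1=T, B2=T, B4=F, B5=F, B6=T, B6=F, B7=S, B7=E, B8=F, B9=T, B10=F, B12=F
test 3 (w=10, y=5) fires B1->T, B2->F, B4->T, B4->T, B4->T, B4->T, B4->T, B4->T, B4->T, B4->T, B4->T, B4->F, B5->T, B7->E, ...; hits B1=T, B2=F, B4=T, B4=F, B5=T, B6=T, B6=F, B7=S, B7=E, B8=F, B9=F, B10=T, B11=F
test 4 (w=10, y=6) fires B1->F, B3->F, B4->F, B5->T, B7->E, B6->T, B8->T, B7->E, B6->T, B8->T, B7->E, B6->T, B8->T, B7->E, ...; hits B1=F, B3=F, B4=F, B5=T, B6=T, B6=F, B7=S, B7=E, B8=T, B9=F, B10=F, B12=F
the full pool covers 21 outcomes: B1=T, B1=F, B2=T, B2=F, B3=F, B4=T, B4=F, B5=T, B5=F, B6=T, B6=F, B7=S, B7=E, B8=T, B8=F, B9=T, B9=F, B10=T, B10=F, B11=F, B12=F
checked all size-1 subsets: none covers 21 outcomes (max 13/21)
checked all size-2 subsets: none covers 21 outcomes (max 18/21)
size 3: inputs {2, 3, 4} cover all 21 outcomes, and no lexicographically smaller subset of this size does
Answer: 3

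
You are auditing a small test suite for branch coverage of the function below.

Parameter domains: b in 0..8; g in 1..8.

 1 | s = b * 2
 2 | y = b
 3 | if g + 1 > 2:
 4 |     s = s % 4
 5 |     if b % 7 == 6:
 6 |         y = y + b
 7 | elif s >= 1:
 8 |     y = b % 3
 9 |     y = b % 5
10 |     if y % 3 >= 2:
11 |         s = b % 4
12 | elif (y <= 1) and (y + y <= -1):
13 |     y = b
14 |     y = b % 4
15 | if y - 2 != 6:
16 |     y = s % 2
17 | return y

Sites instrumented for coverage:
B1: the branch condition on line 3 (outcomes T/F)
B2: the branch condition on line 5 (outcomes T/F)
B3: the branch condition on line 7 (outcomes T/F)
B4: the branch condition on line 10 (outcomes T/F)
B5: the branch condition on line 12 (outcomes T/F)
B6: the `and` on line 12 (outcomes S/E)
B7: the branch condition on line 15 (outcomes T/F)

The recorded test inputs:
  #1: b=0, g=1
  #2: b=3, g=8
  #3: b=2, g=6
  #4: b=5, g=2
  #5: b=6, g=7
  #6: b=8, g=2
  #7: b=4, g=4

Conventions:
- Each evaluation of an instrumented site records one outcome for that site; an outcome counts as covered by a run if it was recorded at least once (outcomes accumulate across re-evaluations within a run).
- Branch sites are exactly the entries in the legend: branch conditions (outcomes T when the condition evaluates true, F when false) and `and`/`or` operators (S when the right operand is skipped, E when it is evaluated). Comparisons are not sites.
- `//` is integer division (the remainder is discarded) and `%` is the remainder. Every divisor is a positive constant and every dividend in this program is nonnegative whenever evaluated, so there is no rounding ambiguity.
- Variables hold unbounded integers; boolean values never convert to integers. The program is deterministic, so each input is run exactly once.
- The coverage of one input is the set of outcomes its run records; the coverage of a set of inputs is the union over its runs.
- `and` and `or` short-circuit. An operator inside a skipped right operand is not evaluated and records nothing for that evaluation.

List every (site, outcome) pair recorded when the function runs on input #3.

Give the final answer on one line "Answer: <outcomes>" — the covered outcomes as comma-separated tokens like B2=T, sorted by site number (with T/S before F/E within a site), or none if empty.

Running input #3 (b=2, g=6), event by event:
  B1->T, B2->F, B7->T
collecting distinct outcomes: B1=T, B2=F, B7=T

Answer: B1=T, B2=F, B7=T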